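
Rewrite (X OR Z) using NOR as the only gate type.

((X NOR Z) NOR (X NOR Z))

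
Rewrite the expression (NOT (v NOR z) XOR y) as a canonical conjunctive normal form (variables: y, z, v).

(y OR z OR v) AND (NOT y OR z OR NOT v) AND (NOT y OR NOT z OR v) AND (NOT y OR NOT z OR NOT v)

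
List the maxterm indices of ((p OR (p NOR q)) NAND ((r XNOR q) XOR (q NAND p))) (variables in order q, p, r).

ΠM(1, 3, 7) = (q OR p OR NOT r) AND (q OR NOT p OR NOT r) AND (NOT q OR NOT p OR NOT r)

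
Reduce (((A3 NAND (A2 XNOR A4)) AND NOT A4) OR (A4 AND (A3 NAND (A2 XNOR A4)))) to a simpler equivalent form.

By distribution ((E AND v) OR (E AND NOT v) = E):
= (A3 NAND (A2 XNOR A4))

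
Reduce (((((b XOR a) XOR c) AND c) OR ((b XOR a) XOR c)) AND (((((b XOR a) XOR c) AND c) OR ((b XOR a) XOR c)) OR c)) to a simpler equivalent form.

By absorption (E AND (E OR v) = E) then absorption (E OR (E AND v) = E):
= ((b XOR a) XOR c)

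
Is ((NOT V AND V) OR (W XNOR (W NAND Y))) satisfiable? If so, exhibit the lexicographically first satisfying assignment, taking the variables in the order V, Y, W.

V=0, Y=0, W=1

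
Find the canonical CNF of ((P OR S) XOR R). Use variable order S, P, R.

(S OR P OR R) AND (S OR NOT P OR NOT R) AND (NOT S OR P OR NOT R) AND (NOT S OR NOT P OR NOT R)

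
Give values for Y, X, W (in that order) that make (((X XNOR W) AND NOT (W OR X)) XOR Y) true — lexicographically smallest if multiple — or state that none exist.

Y=0, X=0, W=0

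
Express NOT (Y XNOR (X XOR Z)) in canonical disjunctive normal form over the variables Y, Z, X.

(NOT Y AND NOT Z AND X) OR (NOT Y AND Z AND NOT X) OR (Y AND NOT Z AND NOT X) OR (Y AND Z AND X)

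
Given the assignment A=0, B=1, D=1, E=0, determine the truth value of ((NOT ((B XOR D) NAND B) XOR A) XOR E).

Substituting: ((NOT ((1 XOR 1) NAND 1) XOR 0) XOR 0)
= 0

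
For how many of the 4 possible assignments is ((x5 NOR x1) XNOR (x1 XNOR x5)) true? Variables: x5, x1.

Satisfying assignments: (0,0), (0,1), (1,0)
Count: 3 out of 4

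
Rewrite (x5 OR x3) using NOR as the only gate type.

((x5 NOR x3) NOR (x5 NOR x3))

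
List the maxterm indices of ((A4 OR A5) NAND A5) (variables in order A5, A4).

ΠM(2, 3) = (NOT A5 OR A4) AND (NOT A5 OR NOT A4)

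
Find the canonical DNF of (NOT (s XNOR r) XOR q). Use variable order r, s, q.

(NOT r AND NOT s AND q) OR (NOT r AND s AND NOT q) OR (r AND NOT s AND NOT q) OR (r AND s AND q)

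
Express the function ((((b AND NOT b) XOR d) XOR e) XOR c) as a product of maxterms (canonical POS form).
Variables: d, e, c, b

ΠM(0, 1, 6, 7, 10, 11, 12, 13) = (d OR e OR c OR b) AND (d OR e OR c OR NOT b) AND (d OR NOT e OR NOT c OR b) AND (d OR NOT e OR NOT c OR NOT b) AND (NOT d OR e OR NOT c OR b) AND (NOT d OR e OR NOT c OR NOT b) AND (NOT d OR NOT e OR c OR b) AND (NOT d OR NOT e OR c OR NOT b)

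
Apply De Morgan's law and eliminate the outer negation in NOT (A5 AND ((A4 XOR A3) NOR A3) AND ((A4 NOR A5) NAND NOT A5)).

NOT A5 OR NOT ((A4 XOR A3) NOR A3) OR NOT ((A4 NOR A5) NAND NOT A5)
De Morgan's: NOT(AND of terms) = OR of negations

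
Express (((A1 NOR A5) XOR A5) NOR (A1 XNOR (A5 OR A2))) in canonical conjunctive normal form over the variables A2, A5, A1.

(A2 OR A5 OR A1) AND (A2 OR NOT A5 OR A1) AND (A2 OR NOT A5 OR NOT A1) AND (NOT A2 OR A5 OR A1) AND (NOT A2 OR A5 OR NOT A1) AND (NOT A2 OR NOT A5 OR A1) AND (NOT A2 OR NOT A5 OR NOT A1)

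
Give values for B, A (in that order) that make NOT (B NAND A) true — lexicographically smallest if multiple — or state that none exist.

B=1, A=1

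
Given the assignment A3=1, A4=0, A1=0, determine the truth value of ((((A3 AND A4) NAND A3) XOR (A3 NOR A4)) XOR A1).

Substituting: ((((1 AND 0) NAND 1) XOR (1 NOR 0)) XOR 0)
= 1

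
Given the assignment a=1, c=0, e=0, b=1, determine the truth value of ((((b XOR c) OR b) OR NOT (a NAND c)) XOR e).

Substituting: ((((1 XOR 0) OR 1) OR NOT (1 NAND 0)) XOR 0)
= 1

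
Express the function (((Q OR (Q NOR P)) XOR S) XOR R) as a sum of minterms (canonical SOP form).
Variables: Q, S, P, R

Σm(0, 3, 5, 6, 8, 10, 13, 15) = (NOT Q AND NOT S AND NOT P AND NOT R) OR (NOT Q AND NOT S AND P AND R) OR (NOT Q AND S AND NOT P AND R) OR (NOT Q AND S AND P AND NOT R) OR (Q AND NOT S AND NOT P AND NOT R) OR (Q AND NOT S AND P AND NOT R) OR (Q AND S AND NOT P AND R) OR (Q AND S AND P AND R)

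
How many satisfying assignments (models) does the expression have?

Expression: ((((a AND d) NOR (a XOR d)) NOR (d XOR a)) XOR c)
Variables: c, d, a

Satisfying assignments: (0,1,1), (1,0,0), (1,0,1), (1,1,0)
Count: 4 out of 8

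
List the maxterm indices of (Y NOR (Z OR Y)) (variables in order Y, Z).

ΠM(1, 2, 3) = (Y OR NOT Z) AND (NOT Y OR Z) AND (NOT Y OR NOT Z)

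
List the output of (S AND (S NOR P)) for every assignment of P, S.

P | S | Output
--------------
0 | 0 | 0
0 | 1 | 0
1 | 0 | 0
1 | 1 | 0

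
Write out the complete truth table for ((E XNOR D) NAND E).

D | E | Output
--------------
0 | 0 | 1
0 | 1 | 1
1 | 0 | 1
1 | 1 | 0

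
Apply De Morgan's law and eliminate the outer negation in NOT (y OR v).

NOT y AND NOT v
De Morgan's: NOT(OR of terms) = AND of negations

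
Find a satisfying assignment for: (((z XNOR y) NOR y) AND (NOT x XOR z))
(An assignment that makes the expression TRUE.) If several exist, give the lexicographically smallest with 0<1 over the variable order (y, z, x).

y=0, z=1, x=1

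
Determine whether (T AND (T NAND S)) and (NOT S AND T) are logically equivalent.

Yes, they are equivalent — the two output columns agree on all 4 assignments:
S | T | Expression 1 | Expression 2
-----------------------------------
0 | 0 | 0 | 0
0 | 1 | 1 | 1
1 | 0 | 0 | 0
1 | 1 | 0 | 0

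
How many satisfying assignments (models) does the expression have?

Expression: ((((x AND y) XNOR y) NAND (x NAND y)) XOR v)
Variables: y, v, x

Satisfying assignments: (0,1,0), (0,1,1), (1,0,0), (1,0,1)
Count: 4 out of 8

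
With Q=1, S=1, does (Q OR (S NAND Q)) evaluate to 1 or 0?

Substituting: (1 OR (1 NAND 1))
= 1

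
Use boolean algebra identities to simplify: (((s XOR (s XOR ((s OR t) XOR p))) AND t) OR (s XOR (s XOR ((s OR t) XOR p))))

By absorption (E OR (E AND v) = E) then XOR self-cancellation ((E XOR v) XOR v = E):
= ((s OR t) XOR p)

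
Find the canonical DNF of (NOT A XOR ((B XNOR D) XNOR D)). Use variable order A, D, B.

(NOT A AND NOT D AND NOT B) OR (NOT A AND D AND NOT B) OR (A AND NOT D AND B) OR (A AND D AND B)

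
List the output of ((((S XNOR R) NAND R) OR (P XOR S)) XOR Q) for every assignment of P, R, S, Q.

P | R | S | Q | Output
----------------------
0 | 0 | 0 | 0 | 1
0 | 0 | 0 | 1 | 0
0 | 0 | 1 | 0 | 1
0 | 0 | 1 | 1 | 0
0 | 1 | 0 | 0 | 1
0 | 1 | 0 | 1 | 0
0 | 1 | 1 | 0 | 1
0 | 1 | 1 | 1 | 0
1 | 0 | 0 | 0 | 1
1 | 0 | 0 | 1 | 0
1 | 0 | 1 | 0 | 1
1 | 0 | 1 | 1 | 0
1 | 1 | 0 | 0 | 1
1 | 1 | 0 | 1 | 0
1 | 1 | 1 | 0 | 0
1 | 1 | 1 | 1 | 1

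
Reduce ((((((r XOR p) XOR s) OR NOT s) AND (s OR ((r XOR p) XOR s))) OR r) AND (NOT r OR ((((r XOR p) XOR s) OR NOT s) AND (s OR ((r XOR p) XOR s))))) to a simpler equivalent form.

By distribution ((E OR v) AND (E OR NOT v) = E) then distribution ((E OR v) AND (E OR NOT v) = E):
= ((r XOR p) XOR s)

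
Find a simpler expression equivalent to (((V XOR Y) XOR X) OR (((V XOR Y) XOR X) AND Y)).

By absorption (E OR (E AND v) = E):
= ((V XOR Y) XOR X)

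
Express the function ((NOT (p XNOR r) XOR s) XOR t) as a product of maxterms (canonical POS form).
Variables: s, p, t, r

ΠM(0, 3, 5, 6, 9, 10, 12, 15) = (s OR p OR t OR r) AND (s OR p OR NOT t OR NOT r) AND (s OR NOT p OR t OR NOT r) AND (s OR NOT p OR NOT t OR r) AND (NOT s OR p OR t OR NOT r) AND (NOT s OR p OR NOT t OR r) AND (NOT s OR NOT p OR t OR r) AND (NOT s OR NOT p OR NOT t OR NOT r)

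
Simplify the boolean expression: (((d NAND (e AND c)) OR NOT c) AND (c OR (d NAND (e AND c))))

By distribution ((E OR v) AND (E OR NOT v) = E):
= (d NAND (e AND c))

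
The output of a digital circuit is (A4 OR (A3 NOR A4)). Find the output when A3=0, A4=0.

Substituting: (0 OR (0 NOR 0))
= 1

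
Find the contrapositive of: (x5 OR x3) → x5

Contrapositive: NOT x5 → NOT (x5 OR x3)
Note: A statement and its contrapositive are logically equivalent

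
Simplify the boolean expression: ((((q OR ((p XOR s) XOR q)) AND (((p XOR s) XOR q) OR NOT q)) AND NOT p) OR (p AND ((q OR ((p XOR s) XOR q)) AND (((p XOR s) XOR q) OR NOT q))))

By distribution ((E AND v) OR (E AND NOT v) = E) then distribution ((E OR v) AND (E OR NOT v) = E):
= ((p XOR s) XOR q)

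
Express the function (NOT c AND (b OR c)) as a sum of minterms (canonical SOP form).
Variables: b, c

Σm(2) = (b AND NOT c)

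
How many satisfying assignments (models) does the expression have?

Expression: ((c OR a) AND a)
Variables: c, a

Satisfying assignments: (0,1), (1,1)
Count: 2 out of 4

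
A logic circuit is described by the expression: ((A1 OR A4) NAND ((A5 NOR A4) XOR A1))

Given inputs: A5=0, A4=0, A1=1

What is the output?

Substituting: ((1 OR 0) NAND ((0 NOR 0) XOR 1))
= 1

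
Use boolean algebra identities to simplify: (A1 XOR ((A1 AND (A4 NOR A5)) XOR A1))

By XOR self-cancellation ((E XOR v) XOR v = E):
= (A1 AND (A4 NOR A5))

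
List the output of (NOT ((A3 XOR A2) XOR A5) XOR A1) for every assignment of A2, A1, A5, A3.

A2 | A1 | A5 | A3 | Output
--------------------------
0 | 0 | 0 | 0 | 1
0 | 0 | 0 | 1 | 0
0 | 0 | 1 | 0 | 0
0 | 0 | 1 | 1 | 1
0 | 1 | 0 | 0 | 0
0 | 1 | 0 | 1 | 1
0 | 1 | 1 | 0 | 1
0 | 1 | 1 | 1 | 0
1 | 0 | 0 | 0 | 0
1 | 0 | 0 | 1 | 1
1 | 0 | 1 | 0 | 1
1 | 0 | 1 | 1 | 0
1 | 1 | 0 | 0 | 1
1 | 1 | 0 | 1 | 0
1 | 1 | 1 | 0 | 0
1 | 1 | 1 | 1 | 1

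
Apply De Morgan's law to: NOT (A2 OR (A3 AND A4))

NOT A2 AND NOT (A3 AND A4)
De Morgan's: NOT(OR of terms) = AND of negations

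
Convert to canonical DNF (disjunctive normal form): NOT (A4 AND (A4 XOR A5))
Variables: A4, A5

(NOT A4 AND NOT A5) OR (NOT A4 AND A5) OR (A4 AND A5)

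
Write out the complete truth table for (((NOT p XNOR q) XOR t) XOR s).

p | t | s | q | Output
----------------------
0 | 0 | 0 | 0 | 0
0 | 0 | 0 | 1 | 1
0 | 0 | 1 | 0 | 1
0 | 0 | 1 | 1 | 0
0 | 1 | 0 | 0 | 1
0 | 1 | 0 | 1 | 0
0 | 1 | 1 | 0 | 0
0 | 1 | 1 | 1 | 1
1 | 0 | 0 | 0 | 1
1 | 0 | 0 | 1 | 0
1 | 0 | 1 | 0 | 0
1 | 0 | 1 | 1 | 1
1 | 1 | 0 | 0 | 0
1 | 1 | 0 | 1 | 1
1 | 1 | 1 | 0 | 1
1 | 1 | 1 | 1 | 0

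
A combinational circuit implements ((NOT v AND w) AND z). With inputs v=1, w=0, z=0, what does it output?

Substituting: ((NOT 1 AND 0) AND 0)
= 0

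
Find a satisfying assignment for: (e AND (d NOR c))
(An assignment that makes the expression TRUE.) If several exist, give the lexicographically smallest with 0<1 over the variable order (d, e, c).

d=0, e=1, c=0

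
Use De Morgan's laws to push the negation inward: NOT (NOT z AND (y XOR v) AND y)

z OR NOT (y XOR v) OR NOT y
De Morgan's: NOT(AND of terms) = OR of negations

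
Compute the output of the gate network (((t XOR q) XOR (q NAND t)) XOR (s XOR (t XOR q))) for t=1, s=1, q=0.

Substituting: (((1 XOR 0) XOR (0 NAND 1)) XOR (1 XOR (1 XOR 0)))
= 0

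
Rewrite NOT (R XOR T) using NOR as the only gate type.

(((((R NOR T) NOR (R NOR T)) NOR ((R NOR T) NOR (R NOR T))) NOR ((((R NOR R) NOR (T NOR T)) NOR ((R NOR R) NOR (T NOR T))) NOR (((R NOR R) NOR (T NOR T)) NOR ((R NOR R) NOR (T NOR T))))) NOR ((((R NOR T) NOR (R NOR T)) NOR ((R NOR T) NOR (R NOR T))) NOR ((((R NOR R) NOR (T NOR T)) NOR ((R NOR R) NOR (T NOR T))) NOR (((R NOR R) NOR (T NOR T)) NOR ((R NOR R) NOR (T NOR T))))))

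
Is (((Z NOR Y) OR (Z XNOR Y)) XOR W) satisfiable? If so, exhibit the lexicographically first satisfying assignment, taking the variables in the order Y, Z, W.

Y=0, Z=0, W=0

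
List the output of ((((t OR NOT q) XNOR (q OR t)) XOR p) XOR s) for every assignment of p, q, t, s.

p | q | t | s | Output
----------------------
0 | 0 | 0 | 0 | 0
0 | 0 | 0 | 1 | 1
0 | 0 | 1 | 0 | 1
0 | 0 | 1 | 1 | 0
0 | 1 | 0 | 0 | 0
0 | 1 | 0 | 1 | 1
0 | 1 | 1 | 0 | 1
0 | 1 | 1 | 1 | 0
1 | 0 | 0 | 0 | 1
1 | 0 | 0 | 1 | 0
1 | 0 | 1 | 0 | 0
1 | 0 | 1 | 1 | 1
1 | 1 | 0 | 0 | 1
1 | 1 | 0 | 1 | 0
1 | 1 | 1 | 0 | 0
1 | 1 | 1 | 1 | 1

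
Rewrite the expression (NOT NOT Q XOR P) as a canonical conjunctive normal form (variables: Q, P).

(Q OR P) AND (NOT Q OR NOT P)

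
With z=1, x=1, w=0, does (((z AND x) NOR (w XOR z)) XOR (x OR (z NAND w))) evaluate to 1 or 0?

Substituting: (((1 AND 1) NOR (0 XOR 1)) XOR (1 OR (1 NAND 0)))
= 1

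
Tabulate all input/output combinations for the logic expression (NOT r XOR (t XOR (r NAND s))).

s | t | r | Output
------------------
0 | 0 | 0 | 0
0 | 0 | 1 | 1
0 | 1 | 0 | 1
0 | 1 | 1 | 0
1 | 0 | 0 | 0
1 | 0 | 1 | 0
1 | 1 | 0 | 1
1 | 1 | 1 | 1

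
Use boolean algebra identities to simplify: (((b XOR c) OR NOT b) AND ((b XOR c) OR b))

By distribution ((E OR v) AND (E OR NOT v) = E):
= (b XOR c)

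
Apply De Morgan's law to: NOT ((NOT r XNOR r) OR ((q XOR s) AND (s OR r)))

NOT (NOT r XNOR r) AND NOT ((q XOR s) AND (s OR r))
De Morgan's: NOT(OR of terms) = AND of negations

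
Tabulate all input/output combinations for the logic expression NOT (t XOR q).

q | t | Output
--------------
0 | 0 | 1
0 | 1 | 0
1 | 0 | 0
1 | 1 | 1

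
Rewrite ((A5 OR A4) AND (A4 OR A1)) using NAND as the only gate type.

((((A5 NAND A5) NAND (A4 NAND A4)) NAND ((A4 NAND A4) NAND (A1 NAND A1))) NAND (((A5 NAND A5) NAND (A4 NAND A4)) NAND ((A4 NAND A4) NAND (A1 NAND A1))))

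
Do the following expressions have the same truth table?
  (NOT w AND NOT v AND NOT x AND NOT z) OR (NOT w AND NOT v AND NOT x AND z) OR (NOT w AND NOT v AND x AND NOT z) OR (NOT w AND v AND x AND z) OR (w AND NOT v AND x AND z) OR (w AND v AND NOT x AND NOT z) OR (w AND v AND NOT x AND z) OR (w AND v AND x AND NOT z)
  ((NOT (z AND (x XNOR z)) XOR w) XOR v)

Yes, they are equivalent — the two output columns agree on all 16 assignments:
w | v | x | z | Expression 1 | Expression 2
-------------------------------------------
0 | 0 | 0 | 0 | 1 | 1
0 | 0 | 0 | 1 | 1 | 1
0 | 0 | 1 | 0 | 1 | 1
0 | 0 | 1 | 1 | 0 | 0
0 | 1 | 0 | 0 | 0 | 0
0 | 1 | 0 | 1 | 0 | 0
0 | 1 | 1 | 0 | 0 | 0
0 | 1 | 1 | 1 | 1 | 1
1 | 0 | 0 | 0 | 0 | 0
1 | 0 | 0 | 1 | 0 | 0
1 | 0 | 1 | 0 | 0 | 0
1 | 0 | 1 | 1 | 1 | 1
1 | 1 | 0 | 0 | 1 | 1
1 | 1 | 0 | 1 | 1 | 1
1 | 1 | 1 | 0 | 1 | 1
1 | 1 | 1 | 1 | 0 | 0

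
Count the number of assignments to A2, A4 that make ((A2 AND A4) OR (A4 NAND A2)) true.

Satisfying assignments: (0,0), (0,1), (1,0), (1,1)
Count: 4 out of 4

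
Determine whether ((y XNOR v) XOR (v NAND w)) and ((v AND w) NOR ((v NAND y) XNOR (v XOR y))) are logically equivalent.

No. Counterexample: with y=0, w=0, v=0, Expression 1 = 0 but Expression 2 = 1.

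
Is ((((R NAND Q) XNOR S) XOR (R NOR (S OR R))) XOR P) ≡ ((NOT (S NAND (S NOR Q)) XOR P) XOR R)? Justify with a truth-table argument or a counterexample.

No. Counterexample: with P=0, Q=0, R=0, S=0, Expression 1 = 1 but Expression 2 = 0.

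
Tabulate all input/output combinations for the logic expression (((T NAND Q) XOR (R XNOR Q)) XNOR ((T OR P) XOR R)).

Q | P | R | T | Output
----------------------
0 | 0 | 0 | 0 | 1
0 | 0 | 0 | 1 | 0
0 | 0 | 1 | 0 | 1
0 | 0 | 1 | 1 | 0
0 | 1 | 0 | 0 | 0
0 | 1 | 0 | 1 | 0
0 | 1 | 1 | 0 | 0
0 | 1 | 1 | 1 | 0
1 | 0 | 0 | 0 | 0
1 | 0 | 0 | 1 | 0
1 | 0 | 1 | 0 | 0
1 | 0 | 1 | 1 | 0
1 | 1 | 0 | 0 | 1
1 | 1 | 0 | 1 | 0
1 | 1 | 1 | 0 | 1
1 | 1 | 1 | 1 | 0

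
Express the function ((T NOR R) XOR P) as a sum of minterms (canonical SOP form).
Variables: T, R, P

Σm(0, 3, 5, 7) = (NOT T AND NOT R AND NOT P) OR (NOT T AND R AND P) OR (T AND NOT R AND P) OR (T AND R AND P)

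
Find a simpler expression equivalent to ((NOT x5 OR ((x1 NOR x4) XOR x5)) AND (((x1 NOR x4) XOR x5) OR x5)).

By distribution ((E OR v) AND (E OR NOT v) = E):
= ((x1 NOR x4) XOR x5)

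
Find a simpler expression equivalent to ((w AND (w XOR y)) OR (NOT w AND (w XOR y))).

By distribution ((E AND v) OR (E AND NOT v) = E):
= (w XOR y)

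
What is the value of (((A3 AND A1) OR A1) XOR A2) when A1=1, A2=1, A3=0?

Substituting: (((0 AND 1) OR 1) XOR 1)
= 0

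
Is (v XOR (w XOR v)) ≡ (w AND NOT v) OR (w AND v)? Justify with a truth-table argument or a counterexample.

Yes, they are equivalent — the two output columns agree on all 4 assignments:
w | v | Expression 1 | Expression 2
-----------------------------------
0 | 0 | 0 | 0
0 | 1 | 0 | 0
1 | 0 | 1 | 1
1 | 1 | 1 | 1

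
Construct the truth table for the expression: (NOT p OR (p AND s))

s | p | Output
--------------
0 | 0 | 1
0 | 1 | 0
1 | 0 | 1
1 | 1 | 1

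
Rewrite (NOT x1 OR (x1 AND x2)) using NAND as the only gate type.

(((x1 NAND x1) NAND (x1 NAND x1)) NAND (((x1 NAND x2) NAND (x1 NAND x2)) NAND ((x1 NAND x2) NAND (x1 NAND x2))))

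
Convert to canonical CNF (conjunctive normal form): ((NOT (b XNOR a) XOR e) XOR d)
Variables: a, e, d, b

(a OR e OR d OR b) AND (a OR e OR NOT d OR NOT b) AND (a OR NOT e OR d OR NOT b) AND (a OR NOT e OR NOT d OR b) AND (NOT a OR e OR d OR NOT b) AND (NOT a OR e OR NOT d OR b) AND (NOT a OR NOT e OR d OR b) AND (NOT a OR NOT e OR NOT d OR NOT b)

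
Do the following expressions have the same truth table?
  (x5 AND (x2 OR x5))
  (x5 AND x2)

No. Counterexample: with x2=0, x5=1, Expression 1 = 1 but Expression 2 = 0.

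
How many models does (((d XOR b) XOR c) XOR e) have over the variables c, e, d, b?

Satisfying assignments: (0,0,0,1), (0,0,1,0), (0,1,0,0), (0,1,1,1), (1,0,0,0), (1,0,1,1), (1,1,0,1), (1,1,1,0)
Count: 8 out of 16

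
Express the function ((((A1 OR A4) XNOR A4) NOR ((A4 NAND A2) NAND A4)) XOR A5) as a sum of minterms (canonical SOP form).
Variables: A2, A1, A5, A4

Σm(2, 3, 6, 7, 10, 11, 14, 15) = (NOT A2 AND NOT A1 AND A5 AND NOT A4) OR (NOT A2 AND NOT A1 AND A5 AND A4) OR (NOT A2 AND A1 AND A5 AND NOT A4) OR (NOT A2 AND A1 AND A5 AND A4) OR (A2 AND NOT A1 AND A5 AND NOT A4) OR (A2 AND NOT A1 AND A5 AND A4) OR (A2 AND A1 AND A5 AND NOT A4) OR (A2 AND A1 AND A5 AND A4)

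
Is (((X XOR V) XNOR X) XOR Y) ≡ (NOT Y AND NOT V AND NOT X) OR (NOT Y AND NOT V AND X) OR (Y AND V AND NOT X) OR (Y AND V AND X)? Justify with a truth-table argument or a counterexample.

Yes, they are equivalent — the two output columns agree on all 8 assignments:
Y | V | X | Expression 1 | Expression 2
---------------------------------------
0 | 0 | 0 | 1 | 1
0 | 0 | 1 | 1 | 1
0 | 1 | 0 | 0 | 0
0 | 1 | 1 | 0 | 0
1 | 0 | 0 | 0 | 0
1 | 0 | 1 | 0 | 0
1 | 1 | 0 | 1 | 1
1 | 1 | 1 | 1 | 1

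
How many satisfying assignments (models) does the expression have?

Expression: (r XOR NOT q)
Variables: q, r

Satisfying assignments: (0,0), (1,1)
Count: 2 out of 4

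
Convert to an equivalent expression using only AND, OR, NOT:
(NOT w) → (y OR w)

w OR (y OR w)
(Implication elimination: A → B = NOT A OR B)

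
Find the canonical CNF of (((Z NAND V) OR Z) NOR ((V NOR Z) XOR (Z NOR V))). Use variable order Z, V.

(Z OR V) AND (Z OR NOT V) AND (NOT Z OR V) AND (NOT Z OR NOT V)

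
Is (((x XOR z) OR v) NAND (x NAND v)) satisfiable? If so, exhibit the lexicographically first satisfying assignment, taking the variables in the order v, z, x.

v=0, z=0, x=0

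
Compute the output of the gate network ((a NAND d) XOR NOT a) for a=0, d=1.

Substituting: ((0 NAND 1) XOR NOT 0)
= 0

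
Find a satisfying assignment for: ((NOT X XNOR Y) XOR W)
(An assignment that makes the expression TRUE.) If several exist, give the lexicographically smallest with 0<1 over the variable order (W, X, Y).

W=0, X=0, Y=1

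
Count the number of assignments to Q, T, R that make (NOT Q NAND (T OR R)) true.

Satisfying assignments: (0,0,0), (1,0,0), (1,0,1), (1,1,0), (1,1,1)
Count: 5 out of 8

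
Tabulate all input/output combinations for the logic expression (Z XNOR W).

W | Z | Output
--------------
0 | 0 | 1
0 | 1 | 0
1 | 0 | 0
1 | 1 | 1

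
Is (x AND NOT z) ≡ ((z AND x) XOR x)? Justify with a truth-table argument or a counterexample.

Yes, they are equivalent — the two output columns agree on all 4 assignments:
x | z | Expression 1 | Expression 2
-----------------------------------
0 | 0 | 0 | 0
0 | 1 | 0 | 0
1 | 0 | 1 | 1
1 | 1 | 0 | 0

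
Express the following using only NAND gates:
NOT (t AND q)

(((t NAND q) NAND (t NAND q)) NAND ((t NAND q) NAND (t NAND q)))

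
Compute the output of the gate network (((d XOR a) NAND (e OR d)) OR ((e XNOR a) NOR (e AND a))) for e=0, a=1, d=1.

Substituting: (((1 XOR 1) NAND (0 OR 1)) OR ((0 XNOR 1) NOR (0 AND 1)))
= 1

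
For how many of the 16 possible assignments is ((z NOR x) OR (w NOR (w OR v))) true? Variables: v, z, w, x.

Satisfying assignments: (0,0,0,0), (0,0,0,1), (0,0,1,0), (0,1,0,0), (0,1,0,1), (1,0,0,0), (1,0,1,0)
Count: 7 out of 16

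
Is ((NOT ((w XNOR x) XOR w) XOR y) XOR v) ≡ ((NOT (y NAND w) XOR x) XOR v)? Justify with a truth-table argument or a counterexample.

No. Counterexample: with x=0, w=0, y=1, v=0, Expression 1 = 1 but Expression 2 = 0.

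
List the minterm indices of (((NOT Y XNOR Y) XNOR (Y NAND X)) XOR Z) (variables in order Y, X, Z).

Σm(1, 3, 5, 6) = (NOT Y AND NOT X AND Z) OR (NOT Y AND X AND Z) OR (Y AND NOT X AND Z) OR (Y AND X AND NOT Z)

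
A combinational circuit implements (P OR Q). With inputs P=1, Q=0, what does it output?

Substituting: (1 OR 0)
= 1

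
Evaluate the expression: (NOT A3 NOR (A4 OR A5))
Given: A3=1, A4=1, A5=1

Substituting: (NOT 1 NOR (1 OR 1))
= 0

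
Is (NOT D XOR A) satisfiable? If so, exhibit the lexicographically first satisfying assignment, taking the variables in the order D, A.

D=0, A=0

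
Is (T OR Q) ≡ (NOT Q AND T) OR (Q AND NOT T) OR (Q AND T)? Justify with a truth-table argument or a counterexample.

Yes, they are equivalent — the two output columns agree on all 4 assignments:
Q | T | Expression 1 | Expression 2
-----------------------------------
0 | 0 | 0 | 0
0 | 1 | 1 | 1
1 | 0 | 1 | 1
1 | 1 | 1 | 1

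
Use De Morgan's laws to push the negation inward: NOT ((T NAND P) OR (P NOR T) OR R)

NOT (T NAND P) AND NOT (P NOR T) AND NOT R
De Morgan's: NOT(OR of terms) = AND of negations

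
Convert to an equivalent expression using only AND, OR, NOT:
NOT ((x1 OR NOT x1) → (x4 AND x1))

(x1 OR NOT x1) AND NOT (x4 AND x1)
(Negated implication: NOT(A → B) = A AND NOT B)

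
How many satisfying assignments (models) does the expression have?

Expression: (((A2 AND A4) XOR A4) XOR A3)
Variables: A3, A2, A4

Satisfying assignments: (0,0,1), (1,0,0), (1,1,0), (1,1,1)
Count: 4 out of 8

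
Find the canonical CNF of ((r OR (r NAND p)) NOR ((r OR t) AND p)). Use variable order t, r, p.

(t OR r OR p) AND (t OR r OR NOT p) AND (t OR NOT r OR p) AND (t OR NOT r OR NOT p) AND (NOT t OR r OR p) AND (NOT t OR r OR NOT p) AND (NOT t OR NOT r OR p) AND (NOT t OR NOT r OR NOT p)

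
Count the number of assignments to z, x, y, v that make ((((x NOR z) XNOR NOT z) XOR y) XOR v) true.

Satisfying assignments: (0,0,0,0), (0,0,1,1), (0,1,0,1), (0,1,1,0), (1,0,0,0), (1,0,1,1), (1,1,0,0), (1,1,1,1)
Count: 8 out of 16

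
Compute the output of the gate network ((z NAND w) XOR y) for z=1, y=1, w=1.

Substituting: ((1 NAND 1) XOR 1)
= 1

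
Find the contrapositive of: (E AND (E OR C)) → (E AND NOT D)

Contrapositive: NOT (E AND NOT D) → NOT (E AND (E OR C))
Note: A statement and its contrapositive are logically equivalent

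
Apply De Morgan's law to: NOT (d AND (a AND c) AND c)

NOT d OR NOT (a AND c) OR NOT c
De Morgan's: NOT(AND of terms) = OR of negations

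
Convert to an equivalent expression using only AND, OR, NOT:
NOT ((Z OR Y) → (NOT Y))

(Z OR Y) AND Y
(Negated implication: NOT(A → B) = A AND NOT B)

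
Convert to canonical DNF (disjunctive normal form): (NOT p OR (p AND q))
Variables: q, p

(NOT q AND NOT p) OR (q AND NOT p) OR (q AND p)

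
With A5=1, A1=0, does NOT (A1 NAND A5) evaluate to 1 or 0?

Substituting: NOT (0 NAND 1)
= 0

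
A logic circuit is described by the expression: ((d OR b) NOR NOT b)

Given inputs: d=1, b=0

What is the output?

Substituting: ((1 OR 0) NOR NOT 0)
= 0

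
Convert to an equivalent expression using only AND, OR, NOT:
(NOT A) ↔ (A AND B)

((NOT A) AND (A AND B)) OR (A AND NOT (A AND B))
(Biconditional = both true or both false)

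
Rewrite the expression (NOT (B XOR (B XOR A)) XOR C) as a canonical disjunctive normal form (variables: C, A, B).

(NOT C AND NOT A AND NOT B) OR (NOT C AND NOT A AND B) OR (C AND A AND NOT B) OR (C AND A AND B)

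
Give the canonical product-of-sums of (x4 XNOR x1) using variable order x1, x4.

ΠM(1, 2) = (x1 OR NOT x4) AND (NOT x1 OR x4)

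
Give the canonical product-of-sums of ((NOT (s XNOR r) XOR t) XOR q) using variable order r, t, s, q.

ΠM(0, 3, 5, 6, 9, 10, 12, 15) = (r OR t OR s OR q) AND (r OR t OR NOT s OR NOT q) AND (r OR NOT t OR s OR NOT q) AND (r OR NOT t OR NOT s OR q) AND (NOT r OR t OR s OR NOT q) AND (NOT r OR t OR NOT s OR q) AND (NOT r OR NOT t OR s OR q) AND (NOT r OR NOT t OR NOT s OR NOT q)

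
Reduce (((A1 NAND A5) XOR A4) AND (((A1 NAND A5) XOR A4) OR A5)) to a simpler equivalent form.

By absorption (E AND (E OR v) = E):
= ((A1 NAND A5) XOR A4)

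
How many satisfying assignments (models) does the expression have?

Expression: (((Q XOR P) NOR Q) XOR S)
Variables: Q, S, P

Satisfying assignments: (0,0,0), (0,1,1), (1,1,0), (1,1,1)
Count: 4 out of 8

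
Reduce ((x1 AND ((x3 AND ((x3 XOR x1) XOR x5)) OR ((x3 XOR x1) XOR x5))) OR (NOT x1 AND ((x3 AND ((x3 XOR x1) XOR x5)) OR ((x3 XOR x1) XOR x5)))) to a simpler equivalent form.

By distribution ((E AND v) OR (E AND NOT v) = E) then absorption (E OR (E AND v) = E):
= ((x3 XOR x1) XOR x5)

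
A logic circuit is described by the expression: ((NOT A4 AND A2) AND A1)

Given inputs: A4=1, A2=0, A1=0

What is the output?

Substituting: ((NOT 1 AND 0) AND 0)
= 0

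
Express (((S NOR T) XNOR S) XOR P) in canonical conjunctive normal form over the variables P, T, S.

(P OR T OR S) AND (P OR T OR NOT S) AND (P OR NOT T OR NOT S) AND (NOT P OR NOT T OR S)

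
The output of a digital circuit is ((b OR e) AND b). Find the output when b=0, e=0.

Substituting: ((0 OR 0) AND 0)
= 0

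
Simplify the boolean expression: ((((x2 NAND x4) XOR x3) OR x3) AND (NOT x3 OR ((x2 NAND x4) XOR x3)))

By distribution ((E OR v) AND (E OR NOT v) = E):
= ((x2 NAND x4) XOR x3)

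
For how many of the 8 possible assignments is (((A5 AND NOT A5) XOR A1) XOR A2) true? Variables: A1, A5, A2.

Satisfying assignments: (0,0,1), (0,1,1), (1,0,0), (1,1,0)
Count: 4 out of 8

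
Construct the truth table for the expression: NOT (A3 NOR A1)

A3 | A1 | Output
----------------
0 | 0 | 0
0 | 1 | 1
1 | 0 | 1
1 | 1 | 1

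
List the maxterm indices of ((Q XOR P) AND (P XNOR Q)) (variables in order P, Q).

ΠM(0, 1, 2, 3) = (P OR Q) AND (P OR NOT Q) AND (NOT P OR Q) AND (NOT P OR NOT Q)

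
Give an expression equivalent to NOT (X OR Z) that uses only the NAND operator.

(((X NAND X) NAND (Z NAND Z)) NAND ((X NAND X) NAND (Z NAND Z)))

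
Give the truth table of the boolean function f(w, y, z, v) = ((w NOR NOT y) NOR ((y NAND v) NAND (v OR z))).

w | y | z | v | Output
----------------------
0 | 0 | 0 | 0 | 0
0 | 0 | 0 | 1 | 1
0 | 0 | 1 | 0 | 1
0 | 0 | 1 | 1 | 1
0 | 1 | 0 | 0 | 0
0 | 1 | 0 | 1 | 0
0 | 1 | 1 | 0 | 0
0 | 1 | 1 | 1 | 0
1 | 0 | 0 | 0 | 0
1 | 0 | 0 | 1 | 1
1 | 0 | 1 | 0 | 1
1 | 0 | 1 | 1 | 1
1 | 1 | 0 | 0 | 0
1 | 1 | 0 | 1 | 0
1 | 1 | 1 | 0 | 1
1 | 1 | 1 | 1 | 0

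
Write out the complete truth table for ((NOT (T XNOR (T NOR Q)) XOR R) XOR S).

T | R | Q | S | Output
----------------------
0 | 0 | 0 | 0 | 1
0 | 0 | 0 | 1 | 0
0 | 0 | 1 | 0 | 0
0 | 0 | 1 | 1 | 1
0 | 1 | 0 | 0 | 0
0 | 1 | 0 | 1 | 1
0 | 1 | 1 | 0 | 1
0 | 1 | 1 | 1 | 0
1 | 0 | 0 | 0 | 1
1 | 0 | 0 | 1 | 0
1 | 0 | 1 | 0 | 1
1 | 0 | 1 | 1 | 0
1 | 1 | 0 | 0 | 0
1 | 1 | 0 | 1 | 1
1 | 1 | 1 | 0 | 0
1 | 1 | 1 | 1 | 1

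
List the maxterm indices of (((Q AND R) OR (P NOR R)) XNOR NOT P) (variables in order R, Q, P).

ΠM(4, 7) = (NOT R OR Q OR P) AND (NOT R OR NOT Q OR NOT P)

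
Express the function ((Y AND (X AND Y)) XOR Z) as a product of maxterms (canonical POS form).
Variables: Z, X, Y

ΠM(0, 1, 2, 7) = (Z OR X OR Y) AND (Z OR X OR NOT Y) AND (Z OR NOT X OR Y) AND (NOT Z OR NOT X OR NOT Y)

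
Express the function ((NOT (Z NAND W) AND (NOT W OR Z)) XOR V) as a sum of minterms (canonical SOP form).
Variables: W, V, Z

Σm(2, 3, 5, 6) = (NOT W AND V AND NOT Z) OR (NOT W AND V AND Z) OR (W AND NOT V AND Z) OR (W AND V AND NOT Z)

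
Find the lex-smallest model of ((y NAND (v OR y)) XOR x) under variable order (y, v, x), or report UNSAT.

y=0, v=0, x=0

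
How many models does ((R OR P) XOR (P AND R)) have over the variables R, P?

Satisfying assignments: (0,1), (1,0)
Count: 2 out of 4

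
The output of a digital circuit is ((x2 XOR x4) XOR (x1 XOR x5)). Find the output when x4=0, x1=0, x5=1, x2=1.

Substituting: ((1 XOR 0) XOR (0 XOR 1))
= 0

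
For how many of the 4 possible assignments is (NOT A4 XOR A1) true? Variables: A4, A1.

Satisfying assignments: (0,0), (1,1)
Count: 2 out of 4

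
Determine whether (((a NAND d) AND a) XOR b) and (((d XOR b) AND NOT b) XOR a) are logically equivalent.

No. Counterexample: with a=0, d=0, b=1, Expression 1 = 1 but Expression 2 = 0.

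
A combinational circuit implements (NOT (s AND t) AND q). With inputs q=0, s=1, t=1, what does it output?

Substituting: (NOT (1 AND 1) AND 0)
= 0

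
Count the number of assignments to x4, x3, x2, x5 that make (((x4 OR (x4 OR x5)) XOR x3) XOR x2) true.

Satisfying assignments: (0,0,0,1), (0,0,1,0), (0,1,0,0), (0,1,1,1), (1,0,0,0), (1,0,0,1), (1,1,1,0), (1,1,1,1)
Count: 8 out of 16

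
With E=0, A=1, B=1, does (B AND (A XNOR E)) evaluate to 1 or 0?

Substituting: (1 AND (1 XNOR 0))
= 0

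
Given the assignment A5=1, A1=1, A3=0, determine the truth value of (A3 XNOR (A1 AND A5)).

Substituting: (0 XNOR (1 AND 1))
= 0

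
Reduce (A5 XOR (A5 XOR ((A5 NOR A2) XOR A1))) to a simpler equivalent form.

By XOR self-cancellation ((E XOR v) XOR v = E):
= ((A5 NOR A2) XOR A1)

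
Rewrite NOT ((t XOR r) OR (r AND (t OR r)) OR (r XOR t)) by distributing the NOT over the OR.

NOT (t XOR r) AND NOT (r AND (t OR r)) AND NOT (r XOR t)
De Morgan's: NOT(OR of terms) = AND of negations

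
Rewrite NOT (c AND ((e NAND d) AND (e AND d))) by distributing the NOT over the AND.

NOT c OR NOT ((e NAND d) AND (e AND d))
De Morgan's: NOT(AND of terms) = OR of negations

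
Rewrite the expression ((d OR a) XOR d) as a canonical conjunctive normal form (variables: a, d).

(a OR d) AND (a OR NOT d) AND (NOT a OR NOT d)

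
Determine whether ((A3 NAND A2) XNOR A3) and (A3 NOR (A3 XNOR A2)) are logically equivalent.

No. Counterexample: with A3=0, A2=1, Expression 1 = 0 but Expression 2 = 1.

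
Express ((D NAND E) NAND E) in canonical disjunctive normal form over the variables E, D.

(NOT E AND NOT D) OR (NOT E AND D) OR (E AND D)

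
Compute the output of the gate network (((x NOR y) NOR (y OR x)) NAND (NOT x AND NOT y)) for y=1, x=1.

Substituting: (((1 NOR 1) NOR (1 OR 1)) NAND (NOT 1 AND NOT 1))
= 1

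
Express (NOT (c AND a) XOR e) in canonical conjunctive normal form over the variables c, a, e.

(c OR a OR NOT e) AND (c OR NOT a OR NOT e) AND (NOT c OR a OR NOT e) AND (NOT c OR NOT a OR e)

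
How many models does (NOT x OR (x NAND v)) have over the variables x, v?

Satisfying assignments: (0,0), (0,1), (1,0)
Count: 3 out of 4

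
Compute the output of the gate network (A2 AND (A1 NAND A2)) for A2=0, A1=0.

Substituting: (0 AND (0 NAND 0))
= 0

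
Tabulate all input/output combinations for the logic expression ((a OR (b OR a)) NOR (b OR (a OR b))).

a | b | Output
--------------
0 | 0 | 1
0 | 1 | 0
1 | 0 | 0
1 | 1 | 0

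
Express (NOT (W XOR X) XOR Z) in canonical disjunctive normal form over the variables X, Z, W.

(NOT X AND NOT Z AND NOT W) OR (NOT X AND Z AND W) OR (X AND NOT Z AND W) OR (X AND Z AND NOT W)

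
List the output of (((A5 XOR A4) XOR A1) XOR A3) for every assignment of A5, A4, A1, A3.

A5 | A4 | A1 | A3 | Output
--------------------------
0 | 0 | 0 | 0 | 0
0 | 0 | 0 | 1 | 1
0 | 0 | 1 | 0 | 1
0 | 0 | 1 | 1 | 0
0 | 1 | 0 | 0 | 1
0 | 1 | 0 | 1 | 0
0 | 1 | 1 | 0 | 0
0 | 1 | 1 | 1 | 1
1 | 0 | 0 | 0 | 1
1 | 0 | 0 | 1 | 0
1 | 0 | 1 | 0 | 0
1 | 0 | 1 | 1 | 1
1 | 1 | 0 | 0 | 0
1 | 1 | 0 | 1 | 1
1 | 1 | 1 | 0 | 1
1 | 1 | 1 | 1 | 0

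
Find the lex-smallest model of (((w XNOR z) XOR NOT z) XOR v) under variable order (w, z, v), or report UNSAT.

w=0, z=0, v=1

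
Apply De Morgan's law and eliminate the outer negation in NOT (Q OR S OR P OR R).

NOT Q AND NOT S AND NOT P AND NOT R
De Morgan's: NOT(OR of terms) = AND of negations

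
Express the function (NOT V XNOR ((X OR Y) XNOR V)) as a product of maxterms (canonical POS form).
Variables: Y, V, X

ΠM(1, 3, 4, 5, 6, 7) = (Y OR V OR NOT X) AND (Y OR NOT V OR NOT X) AND (NOT Y OR V OR X) AND (NOT Y OR V OR NOT X) AND (NOT Y OR NOT V OR X) AND (NOT Y OR NOT V OR NOT X)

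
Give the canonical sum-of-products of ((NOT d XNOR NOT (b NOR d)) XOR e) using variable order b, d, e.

Σm(1, 3, 4, 7) = (NOT b AND NOT d AND e) OR (NOT b AND d AND e) OR (b AND NOT d AND NOT e) OR (b AND d AND e)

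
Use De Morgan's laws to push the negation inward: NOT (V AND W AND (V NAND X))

NOT V OR NOT W OR NOT (V NAND X)
De Morgan's: NOT(AND of terms) = OR of negations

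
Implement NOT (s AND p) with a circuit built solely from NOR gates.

(((s NOR s) NOR (p NOR p)) NOR ((s NOR s) NOR (p NOR p)))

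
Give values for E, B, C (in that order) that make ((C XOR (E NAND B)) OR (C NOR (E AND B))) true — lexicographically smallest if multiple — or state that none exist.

E=0, B=0, C=0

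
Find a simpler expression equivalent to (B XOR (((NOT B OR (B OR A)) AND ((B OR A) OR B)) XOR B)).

By XOR self-cancellation ((E XOR v) XOR v = E) then distribution ((E OR v) AND (E OR NOT v) = E):
= (B OR A)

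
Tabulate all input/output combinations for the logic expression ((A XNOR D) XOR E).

E | A | D | Output
------------------
0 | 0 | 0 | 1
0 | 0 | 1 | 0
0 | 1 | 0 | 0
0 | 1 | 1 | 1
1 | 0 | 0 | 0
1 | 0 | 1 | 1
1 | 1 | 0 | 1
1 | 1 | 1 | 0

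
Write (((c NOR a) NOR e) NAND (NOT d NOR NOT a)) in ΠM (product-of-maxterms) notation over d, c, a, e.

ΠM(10, 14) = (NOT d OR c OR NOT a OR e) AND (NOT d OR NOT c OR NOT a OR e)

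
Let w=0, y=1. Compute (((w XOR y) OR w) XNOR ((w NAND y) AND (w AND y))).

Substituting: (((0 XOR 1) OR 0) XNOR ((0 NAND 1) AND (0 AND 1)))
= 0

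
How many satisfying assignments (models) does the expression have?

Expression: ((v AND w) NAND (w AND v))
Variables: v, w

Satisfying assignments: (0,0), (0,1), (1,0)
Count: 3 out of 4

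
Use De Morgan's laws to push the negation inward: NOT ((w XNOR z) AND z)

NOT (w XNOR z) OR NOT z
De Morgan's: NOT(AND of terms) = OR of negations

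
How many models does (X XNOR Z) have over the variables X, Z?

Satisfying assignments: (0,0), (1,1)
Count: 2 out of 4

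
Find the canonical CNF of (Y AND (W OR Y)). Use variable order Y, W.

(Y OR W) AND (Y OR NOT W)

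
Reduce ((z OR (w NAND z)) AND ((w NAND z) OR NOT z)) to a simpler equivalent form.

By distribution ((E OR v) AND (E OR NOT v) = E):
= (w NAND z)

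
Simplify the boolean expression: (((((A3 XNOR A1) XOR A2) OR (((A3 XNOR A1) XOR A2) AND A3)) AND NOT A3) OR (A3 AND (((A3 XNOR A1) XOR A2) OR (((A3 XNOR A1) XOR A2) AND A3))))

By distribution ((E AND v) OR (E AND NOT v) = E) then absorption (E OR (E AND v) = E):
= ((A3 XNOR A1) XOR A2)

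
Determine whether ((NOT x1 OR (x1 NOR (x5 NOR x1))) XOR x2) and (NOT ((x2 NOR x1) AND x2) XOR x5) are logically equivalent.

No. Counterexample: with x1=0, x5=0, x2=1, Expression 1 = 0 but Expression 2 = 1.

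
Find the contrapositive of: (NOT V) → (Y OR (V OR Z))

Contrapositive: NOT (Y OR (V OR Z)) → V
Note: A statement and its contrapositive are logically equivalent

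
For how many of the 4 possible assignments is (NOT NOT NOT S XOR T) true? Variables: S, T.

Satisfying assignments: (0,0), (1,1)
Count: 2 out of 4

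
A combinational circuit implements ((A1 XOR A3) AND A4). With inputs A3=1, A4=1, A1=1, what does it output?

Substituting: ((1 XOR 1) AND 1)
= 0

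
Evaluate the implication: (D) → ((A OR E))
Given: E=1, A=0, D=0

Antecedent (D) = 0; consequent ((A OR E)) = 1.
0 → 1 = 1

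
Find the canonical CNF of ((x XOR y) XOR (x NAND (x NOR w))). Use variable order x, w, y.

(x OR w OR NOT y) AND (x OR NOT w OR NOT y) AND (NOT x OR w OR y) AND (NOT x OR NOT w OR y)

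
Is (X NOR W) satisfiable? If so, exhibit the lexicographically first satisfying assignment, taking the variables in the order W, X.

W=0, X=0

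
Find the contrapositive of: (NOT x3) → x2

Contrapositive: NOT x2 → x3
Note: A statement and its contrapositive are logically equivalent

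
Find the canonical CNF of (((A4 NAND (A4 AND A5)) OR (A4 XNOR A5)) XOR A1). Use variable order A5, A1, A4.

(A5 OR NOT A1 OR A4) AND (A5 OR NOT A1 OR NOT A4) AND (NOT A5 OR NOT A1 OR A4) AND (NOT A5 OR NOT A1 OR NOT A4)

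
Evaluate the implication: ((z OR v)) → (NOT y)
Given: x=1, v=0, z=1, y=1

Antecedent ((z OR v)) = 1; consequent (NOT y) = 0.
1 → 0 = 0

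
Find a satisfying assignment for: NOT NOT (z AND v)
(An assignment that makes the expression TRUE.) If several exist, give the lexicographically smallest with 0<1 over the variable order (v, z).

v=1, z=1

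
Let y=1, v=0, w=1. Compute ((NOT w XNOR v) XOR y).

Substituting: ((NOT 1 XNOR 0) XOR 1)
= 0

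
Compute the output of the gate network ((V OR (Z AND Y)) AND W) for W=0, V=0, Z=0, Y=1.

Substituting: ((0 OR (0 AND 1)) AND 0)
= 0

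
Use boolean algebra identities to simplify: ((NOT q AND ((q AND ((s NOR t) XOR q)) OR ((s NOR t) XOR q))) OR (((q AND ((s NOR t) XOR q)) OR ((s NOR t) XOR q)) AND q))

By distribution ((E AND v) OR (E AND NOT v) = E) then absorption (E OR (E AND v) = E):
= ((s NOR t) XOR q)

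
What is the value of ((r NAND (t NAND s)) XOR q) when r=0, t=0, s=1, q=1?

Substituting: ((0 NAND (0 NAND 1)) XOR 1)
= 0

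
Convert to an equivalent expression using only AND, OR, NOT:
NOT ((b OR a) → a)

(b OR a) AND NOT a
(Negated implication: NOT(A → B) = A AND NOT B)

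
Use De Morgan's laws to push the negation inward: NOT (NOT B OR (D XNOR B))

B AND NOT (D XNOR B)
De Morgan's: NOT(OR of terms) = AND of negations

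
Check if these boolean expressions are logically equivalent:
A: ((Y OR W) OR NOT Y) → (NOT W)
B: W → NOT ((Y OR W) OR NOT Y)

Yes, Contrapositive is always equivalent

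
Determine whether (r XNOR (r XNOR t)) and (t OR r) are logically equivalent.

No. Counterexample: with r=1, t=0, Expression 1 = 0 but Expression 2 = 1.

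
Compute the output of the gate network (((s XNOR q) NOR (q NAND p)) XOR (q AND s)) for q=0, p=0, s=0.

Substituting: (((0 XNOR 0) NOR (0 NAND 0)) XOR (0 AND 0))
= 0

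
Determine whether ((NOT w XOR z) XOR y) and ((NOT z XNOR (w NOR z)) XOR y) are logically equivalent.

No. Counterexample: with w=0, z=1, y=0, Expression 1 = 0 but Expression 2 = 1.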